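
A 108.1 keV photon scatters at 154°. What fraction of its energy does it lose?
0.2866 (or 28.66%)

Calculate initial and final photon energies:

Initial: E₀ = 108.1 keV → λ₀ = 11.4694 pm
Compton shift: Δλ = 4.6071 pm
Final wavelength: λ' = 16.0765 pm
Final energy: E' = 77.1216 keV

Fractional energy loss:
(E₀ - E')/E₀ = (108.1000 - 77.1216)/108.1000
= 30.9784/108.1000
= 0.2866
= 28.66%

(Intermediate values are shown rounded; full precision is carried through to the final answer.)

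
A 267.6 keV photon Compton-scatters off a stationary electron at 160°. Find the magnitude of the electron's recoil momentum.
2.1108e-22 kg·m/s

The electron is initially at rest, so by conservation of momentum:
p⃗_e = p⃗₀ − p⃗'  (incident photon momentum minus scattered photon momentum)

Photon momentum magnitudes (p = h/λ = E/c):
λ₀ = hc/E₀ = 4.6332 pm → p₀ = h/λ₀ = 1.4301e-22 kg·m/s
Δλ = λ_C(1 − cos 160°) = 4.7063 pm
λ' = 9.3395 pm → p' = h/λ' = 7.0947e-23 kg·m/s

The scattered photon makes angle θ = 160° with the incident direction, so by the law of cosines:
|p⃗_e|² = p₀² + p'² − 2p₀p'cos θ
|p⃗_e|² = (1.4301e-22)² + (7.0947e-23)² − 2·1.4301e-22·7.0947e-23·cos(160°)
|p⃗_e| = 2.1108e-22 kg·m/s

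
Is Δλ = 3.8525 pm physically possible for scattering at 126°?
Yes, consistent

Calculate the expected shift for θ = 126°:

Δλ_expected = λ_C(1 - cos(126°))
Δλ_expected = 2.4263 × (1 - cos(126°))
Δλ_expected = 2.4263 × 1.5878
Δλ_expected = 3.8525 pm

Given shift: 3.8525 pm
Expected shift: 3.8525 pm
Difference: 0.0000 pm

The values match. This is consistent with Compton scattering at the stated angle.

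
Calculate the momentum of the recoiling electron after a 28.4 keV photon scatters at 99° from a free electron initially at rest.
2.2393e-23 kg·m/s

The electron is initially at rest, so by conservation of momentum:
p⃗_e = p⃗₀ − p⃗'  (incident photon momentum minus scattered photon momentum)

Photon momentum magnitudes (p = h/λ = E/c):
λ₀ = hc/E₀ = 43.6564 pm → p₀ = h/λ₀ = 1.5178e-23 kg·m/s
Δλ = λ_C(1 − cos 99°) = 2.8059 pm
λ' = 46.4623 pm → p' = h/λ' = 1.4261e-23 kg·m/s

The scattered photon makes angle θ = 99° with the incident direction, so by the law of cosines:
|p⃗_e|² = p₀² + p'² − 2p₀p'cos θ
|p⃗_e|² = (1.5178e-23)² + (1.4261e-23)² − 2·1.5178e-23·1.4261e-23·cos(99°)
|p⃗_e| = 2.2393e-23 kg·m/s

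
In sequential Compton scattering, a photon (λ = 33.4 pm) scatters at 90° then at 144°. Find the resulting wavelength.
40.2155 pm

Apply Compton shift twice:

First scattering at θ₁ = 90°:
Δλ₁ = λ_C(1 - cos(90°))
Δλ₁ = 2.4263 × 1.0000
Δλ₁ = 2.4263 pm

After first scattering:
λ₁ = 33.4 + 2.4263 = 35.8263 pm

Second scattering at θ₂ = 144°:
Δλ₂ = λ_C(1 - cos(144°))
Δλ₂ = 2.4263 × 1.8090
Δλ₂ = 4.3892 pm

Final wavelength:
λ₂ = 35.8263 + 4.3892 = 40.2155 pm

Total shift: Δλ_total = 2.4263 + 4.3892 = 6.8155 pm

(Intermediate values are shown rounded; full precision is carried through to the final answer.)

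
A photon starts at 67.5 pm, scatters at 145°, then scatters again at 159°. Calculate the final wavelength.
76.6053 pm

Apply Compton shift twice:

First scattering at θ₁ = 145°:
Δλ₁ = λ_C(1 - cos(145°))
Δλ₁ = 2.4263 × 1.8192
Δλ₁ = 4.4138 pm

After first scattering:
λ₁ = 67.5 + 4.4138 = 71.9138 pm

Second scattering at θ₂ = 159°:
Δλ₂ = λ_C(1 - cos(159°))
Δλ₂ = 2.4263 × 1.9336
Δλ₂ = 4.6915 pm

Final wavelength:
λ₂ = 71.9138 + 4.6915 = 76.6053 pm

Total shift: Δλ_total = 4.4138 + 4.6915 = 9.1053 pm

(Intermediate values are shown rounded; full precision is carried through to the final answer.)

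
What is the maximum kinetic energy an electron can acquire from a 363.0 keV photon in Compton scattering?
213.0463 keV

Maximum energy transfer occurs at θ = 180° (backscattering).

Initial photon: E₀ = 363.0 keV → λ₀ = 3.4155 pm

Maximum Compton shift (at 180°):
Δλ_max = 2λ_C = 2 × 2.4263 = 4.8526 pm

Final wavelength:
λ' = 3.4155 + 4.8526 = 8.2682 pm

Minimum photon energy (maximum energy to electron):
E'_min = hc/λ' = 149.9537 keV

Maximum electron kinetic energy:
K_max = E₀ - E'_min = 363.0000 - 149.9537 = 213.0463 keV

(Intermediate values are shown rounded; full precision is carried through to the final answer.)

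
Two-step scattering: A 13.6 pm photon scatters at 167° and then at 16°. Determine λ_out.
18.4844 pm

Apply Compton shift twice:

First scattering at θ₁ = 167°:
Δλ₁ = λ_C(1 - cos(167°))
Δλ₁ = 2.4263 × 1.9744
Δλ₁ = 4.7904 pm

After first scattering:
λ₁ = 13.6 + 4.7904 = 18.3904 pm

Second scattering at θ₂ = 16°:
Δλ₂ = λ_C(1 - cos(16°))
Δλ₂ = 2.4263 × 0.0387
Δλ₂ = 0.0940 pm

Final wavelength:
λ₂ = 18.3904 + 0.0940 = 18.4844 pm

Total shift: Δλ_total = 4.7904 + 0.0940 = 4.8844 pm

(Intermediate values are shown rounded; full precision is carried through to the final answer.)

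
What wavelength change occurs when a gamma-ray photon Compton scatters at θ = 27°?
0.2645 pm

Using the Compton scattering formula:
Δλ = λ_C(1 - cos θ)

where λ_C = h/(m_e·c) ≈ 2.4263 pm is the Compton wavelength of an electron.

For θ = 27°:
cos(27°) = 0.8910
1 - cos(27°) = 0.1090

Δλ = 2.4263 × 0.1090
Δλ = 0.2645 pm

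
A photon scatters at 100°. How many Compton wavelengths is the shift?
1.1736 λ_C

The Compton shift formula is:
Δλ = λ_C(1 - cos θ)

Dividing both sides by λ_C:
Δλ/λ_C = 1 - cos θ

For θ = 100°:
Δλ/λ_C = 1 - cos(100°)
Δλ/λ_C = 1 - -0.1736
Δλ/λ_C = 1.1736

This means the shift is 1.1736 × λ_C = 2.8476 pm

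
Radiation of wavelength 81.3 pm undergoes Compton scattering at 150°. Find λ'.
85.8276 pm

Using the Compton formula: λ' = λ + λ_C(1 − cos θ)

For θ = 150°, cos θ = -√3/2 (exact) ≈ -0.8660, so:
1 − cos 150° = 1 − (-√3/2) ≈ 1.8660

Δλ = λ_C × 1.8660 = 2.4263 × 1.8660 = 4.5276 pm

λ' = 81.3 + 4.5276 = 85.8276 pm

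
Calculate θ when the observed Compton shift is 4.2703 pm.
139.46°

From the Compton formula Δλ = λ_C(1 - cos θ), we can solve for θ:

cos θ = 1 - Δλ/λ_C

Given:
- Δλ = 4.2703 pm
- λ_C = h/(m_e·c) ≈ 2.42631024 pm

cos θ = 1 - 4.2703/2.42631024
cos θ = 1 - 1.759998
cos θ = -0.759998

θ = arccos(-0.759998)
θ = 139.46°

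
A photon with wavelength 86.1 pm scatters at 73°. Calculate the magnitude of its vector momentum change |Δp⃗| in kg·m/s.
9.0666e-24 kg·m/s

Photon momentum magnitude is p = h/λ.

Initial momentum:
p₀ = h/λ = 6.6261e-34/8.6100e-11 = 7.6958e-24 kg·m/s

After scattering:
λ' = λ + Δλ = 86.1 + 1.7169 = 87.8169 pm
p' = h/λ' = 6.6261e-34/8.7817e-11 = 7.5453e-24 kg·m/s

Momentum is a vector; the scattered photon's direction makes angle θ = 73° with the incident direction. The magnitude of the vector change Δp⃗ = p⃗₀ − p⃗' is found from the law of cosines:
|Δp⃗|² = p₀² + p'² − 2p₀p'cos θ
|Δp⃗|² = (7.6958e-24)² + (7.5453e-24)² − 2·7.6958e-24·7.5453e-24·cos(73°)
|Δp⃗| = 9.0666e-24 kg·m/s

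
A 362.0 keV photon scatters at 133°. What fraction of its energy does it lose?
0.5437 (or 54.37%)

Calculate initial and final photon energies:

Initial: E₀ = 362.0 keV → λ₀ = 3.4250 pm
Compton shift: Δλ = 4.0810 pm
Final wavelength: λ' = 7.5060 pm
Final energy: E' = 165.1795 keV

Fractional energy loss:
(E₀ - E')/E₀ = (362.0000 - 165.1795)/362.0000
= 196.8205/362.0000
= 0.5437
= 54.37%

(Intermediate values are shown rounded; full precision is carried through to the final answer.)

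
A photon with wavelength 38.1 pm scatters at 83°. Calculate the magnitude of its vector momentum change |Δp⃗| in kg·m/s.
2.2448e-23 kg·m/s

Photon momentum magnitude is p = h/λ.

Initial momentum:
p₀ = h/λ = 6.6261e-34/3.8100e-11 = 1.7391e-23 kg·m/s

After scattering:
λ' = λ + Δλ = 38.1 + 2.1306 = 40.2306 pm
p' = h/λ' = 6.6261e-34/4.0231e-11 = 1.6470e-23 kg·m/s

Momentum is a vector; the scattered photon's direction makes angle θ = 83° with the incident direction. The magnitude of the vector change Δp⃗ = p⃗₀ − p⃗' is found from the law of cosines:
|Δp⃗|² = p₀² + p'² − 2p₀p'cos θ
|Δp⃗|² = (1.7391e-23)² + (1.6470e-23)² − 2·1.7391e-23·1.6470e-23·cos(83°)
|Δp⃗| = 2.2448e-23 kg·m/s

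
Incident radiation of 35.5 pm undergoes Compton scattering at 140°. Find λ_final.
39.7850 pm

Using the Compton scattering formula:
λ' = λ + Δλ = λ + λ_C(1 - cos θ)

Given:
- Initial wavelength λ = 35.5 pm
- Scattering angle θ = 140°
- Compton wavelength λ_C ≈ 2.4263 pm

Calculate the shift:
Δλ = 2.4263 × (1 - cos(140°))
Δλ = 2.4263 × 1.7660
Δλ = 4.2850 pm

Final wavelength:
λ' = 35.5 + 4.2850 = 39.7850 pm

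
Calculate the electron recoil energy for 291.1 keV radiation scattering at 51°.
50.7528 keV

By energy conservation: K_e = E_initial - E_final

First find the scattered photon energy:
Initial wavelength: λ = hc/E = 4.2592 pm
Compton shift: Δλ = λ_C(1 - cos(51°)) = 0.8994 pm
Final wavelength: λ' = 4.2592 + 0.8994 = 5.1585 pm
Final photon energy: E' = hc/λ' = 240.3472 keV

Electron kinetic energy:
K_e = E - E' = 291.1000 - 240.3472 = 50.7528 keV

(Intermediate values are shown rounded; full precision is carried through to the final answer.)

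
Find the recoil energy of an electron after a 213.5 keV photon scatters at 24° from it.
7.4431 keV

By energy conservation: K_e = E_initial - E_final

First find the scattered photon energy:
Initial wavelength: λ = hc/E = 5.8072 pm
Compton shift: Δλ = λ_C(1 - cos(24°)) = 0.2098 pm
Final wavelength: λ' = 5.8072 + 0.2098 = 6.0170 pm
Final photon energy: E' = hc/λ' = 206.0569 keV

Electron kinetic energy:
K_e = E - E' = 213.5000 - 206.0569 = 7.4431 keV

(Intermediate values are shown rounded; full precision is carried through to the final answer.)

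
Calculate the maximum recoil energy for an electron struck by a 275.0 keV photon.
142.5543 keV

Maximum energy transfer occurs at θ = 180° (backscattering).

Initial photon: E₀ = 275.0 keV → λ₀ = 4.5085 pm

Maximum Compton shift (at 180°):
Δλ_max = 2λ_C = 2 × 2.4263 = 4.8526 pm

Final wavelength:
λ' = 4.5085 + 4.8526 = 9.3611 pm

Minimum photon energy (maximum energy to electron):
E'_min = hc/λ' = 132.4457 keV

Maximum electron kinetic energy:
K_max = E₀ - E'_min = 275.0000 - 132.4457 = 142.5543 keV

(Intermediate values are shown rounded; full precision is carried through to the final answer.)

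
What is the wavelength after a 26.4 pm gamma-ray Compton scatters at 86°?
28.6571 pm

Using the Compton scattering formula:
λ' = λ + Δλ = λ + λ_C(1 - cos θ)

Given:
- Initial wavelength λ = 26.4 pm
- Scattering angle θ = 86°
- Compton wavelength λ_C ≈ 2.4263 pm

Calculate the shift:
Δλ = 2.4263 × (1 - cos(86°))
Δλ = 2.4263 × 0.9302
Δλ = 2.2571 pm

Final wavelength:
λ' = 26.4 + 2.2571 = 28.6571 pm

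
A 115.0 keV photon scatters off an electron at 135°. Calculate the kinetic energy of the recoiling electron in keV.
31.9185 keV

By energy conservation: K_e = E_initial - E_final

First find the scattered photon energy:
Initial wavelength: λ = hc/E = 10.7812 pm
Compton shift: Δλ = λ_C(1 - cos(135°)) = 4.1420 pm
Final wavelength: λ' = 10.7812 + 4.1420 = 14.9232 pm
Final photon energy: E' = hc/λ' = 83.0815 keV

Electron kinetic energy:
K_e = E - E' = 115.0000 - 83.0815 = 31.9185 keV

(Intermediate values are shown rounded; full precision is carried through to the final answer.)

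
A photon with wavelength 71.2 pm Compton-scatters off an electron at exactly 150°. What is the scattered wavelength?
75.7276 pm

Using the Compton formula: λ' = λ + λ_C(1 − cos θ)

For θ = 150°, cos θ = -√3/2 (exact) ≈ -0.8660, so:
1 − cos 150° = 1 − (-√3/2) ≈ 1.8660

Δλ = λ_C × 1.8660 = 2.4263 × 1.8660 = 4.5276 pm

λ' = 71.2 + 4.5276 = 75.7276 pm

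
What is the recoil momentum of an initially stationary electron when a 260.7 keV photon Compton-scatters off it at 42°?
9.5274e-23 kg·m/s

The electron is initially at rest, so by conservation of momentum:
p⃗_e = p⃗₀ − p⃗'  (incident photon momentum minus scattered photon momentum)

Photon momentum magnitudes (p = h/λ = E/c):
λ₀ = hc/E₀ = 4.7558 pm → p₀ = h/λ₀ = 1.3933e-22 kg·m/s
Δλ = λ_C(1 − cos 42°) = 0.6232 pm
λ' = 5.3790 pm → p' = h/λ' = 1.2318e-22 kg·m/s

The scattered photon makes angle θ = 42° with the incident direction, so by the law of cosines:
|p⃗_e|² = p₀² + p'² − 2p₀p'cos θ
|p⃗_e|² = (1.3933e-22)² + (1.2318e-22)² − 2·1.3933e-22·1.2318e-22·cos(42°)
|p⃗_e| = 9.5274e-23 kg·m/s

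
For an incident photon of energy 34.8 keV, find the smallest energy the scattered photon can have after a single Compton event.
30.6283 keV (at θ = 180°)

The scattered photon has minimum energy when its wavelength is maximum, i.e., when the Compton shift Δλ = λ_C(1 − cos θ) is maximum. This occurs at θ = 180° (backscattering), giving Δλ_max = 2λ_C = 4.8526 pm.

Initial wavelength: λ₀ = hc/E₀ = 35.6276 pm
Maximum final wavelength: λ'_max = λ₀ + 2λ_C = 35.6276 + 4.8526 = 40.4803 pm
Minimum final energy: E'_min = hc/λ'_max = 30.6283 keV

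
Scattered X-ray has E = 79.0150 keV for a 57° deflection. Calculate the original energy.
85.0000 keV

Convert final energy to wavelength (hc ≈ 1239.842 keV·pm):
λ' = hc/E' = 1239.842 / 79.0150 = 15.6912 pm

Calculate the Compton shift:
Δλ = λ_C(1 - cos(57°))
Δλ = 2.4263 × (1 - cos(57°))
Δλ = 1.1048 pm

Initial wavelength:
λ = λ' - Δλ = 15.6912 - 1.1048 = 14.5864 pm

Initial energy:
E = hc/λ = 1239.842 / 14.5864 = 85.0000 keV

(Intermediate values are shown rounded; full precision is carried through to the final answer.)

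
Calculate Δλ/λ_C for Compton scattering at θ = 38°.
0.2120 λ_C

The Compton shift formula is:
Δλ = λ_C(1 - cos θ)

Dividing both sides by λ_C:
Δλ/λ_C = 1 - cos θ

For θ = 38°:
Δλ/λ_C = 1 - cos(38°)
Δλ/λ_C = 1 - 0.7880
Δλ/λ_C = 0.2120

This means the shift is 0.2120 × λ_C = 0.5144 pm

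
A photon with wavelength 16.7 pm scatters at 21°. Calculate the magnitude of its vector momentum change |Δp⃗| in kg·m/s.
1.4397e-23 kg·m/s

Photon momentum magnitude is p = h/λ.

Initial momentum:
p₀ = h/λ = 6.6261e-34/1.6700e-11 = 3.9677e-23 kg·m/s

After scattering:
λ' = λ + Δλ = 16.7 + 0.1612 = 16.8612 pm
p' = h/λ' = 6.6261e-34/1.6861e-11 = 3.9298e-23 kg·m/s

Momentum is a vector; the scattered photon's direction makes angle θ = 21° with the incident direction. The magnitude of the vector change Δp⃗ = p⃗₀ − p⃗' is found from the law of cosines:
|Δp⃗|² = p₀² + p'² − 2p₀p'cos θ
|Δp⃗|² = (3.9677e-23)² + (3.9298e-23)² − 2·3.9677e-23·3.9298e-23·cos(21°)
|Δp⃗| = 1.4397e-23 kg·m/s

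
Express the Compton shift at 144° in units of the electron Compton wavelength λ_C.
1.8090 λ_C

The Compton shift formula is:
Δλ = λ_C(1 - cos θ)

Dividing both sides by λ_C:
Δλ/λ_C = 1 - cos θ

For θ = 144°:
Δλ/λ_C = 1 - cos(144°)
Δλ/λ_C = 1 - -0.8090
Δλ/λ_C = 1.8090

This means the shift is 1.8090 × λ_C = 4.3892 pm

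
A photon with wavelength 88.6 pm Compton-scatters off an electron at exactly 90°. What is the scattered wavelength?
91.0263 pm

Using the Compton formula: λ' = λ + λ_C(1 − cos θ)

For θ = 90°, cos θ = 0 (exact) = 0.0000, so:
1 − cos 90° = 1 − (0) = 1.0000

Δλ = λ_C × 1.0000 = 2.4263 × 1.0000 = 2.4263 pm

λ' = 88.6 + 2.4263 = 91.0263 pm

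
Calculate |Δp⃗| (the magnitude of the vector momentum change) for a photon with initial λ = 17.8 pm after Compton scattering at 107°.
5.5465e-23 kg·m/s

Photon momentum magnitude is p = h/λ.

Initial momentum:
p₀ = h/λ = 6.6261e-34/1.7800e-11 = 3.7225e-23 kg·m/s

After scattering:
λ' = λ + Δλ = 17.8 + 3.1357 = 20.9357 pm
p' = h/λ' = 6.6261e-34/2.0936e-11 = 3.1650e-23 kg·m/s

Momentum is a vector; the scattered photon's direction makes angle θ = 107° with the incident direction. The magnitude of the vector change Δp⃗ = p⃗₀ − p⃗' is found from the law of cosines:
|Δp⃗|² = p₀² + p'² − 2p₀p'cos θ
|Δp⃗|² = (3.7225e-23)² + (3.1650e-23)² − 2·3.7225e-23·3.1650e-23·cos(107°)
|Δp⃗| = 5.5465e-23 kg·m/s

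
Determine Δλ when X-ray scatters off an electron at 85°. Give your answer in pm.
2.2148 pm

Using the Compton scattering formula:
Δλ = λ_C(1 - cos θ)

where λ_C = h/(m_e·c) ≈ 2.4263 pm is the Compton wavelength of an electron.

For θ = 85°:
cos(85°) = 0.0872
1 - cos(85°) = 0.9128

Δλ = 2.4263 × 0.9128
Δλ = 2.2148 pm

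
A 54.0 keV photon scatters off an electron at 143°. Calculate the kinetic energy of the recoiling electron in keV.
8.6246 keV

By energy conservation: K_e = E_initial - E_final

First find the scattered photon energy:
Initial wavelength: λ = hc/E = 22.9600 pm
Compton shift: Δλ = λ_C(1 - cos(143°)) = 4.3640 pm
Final wavelength: λ' = 22.9600 + 4.3640 = 27.3241 pm
Final photon energy: E' = hc/λ' = 45.3754 keV

Electron kinetic energy:
K_e = E - E' = 54.0000 - 45.3754 = 8.6246 keV

(Intermediate values are shown rounded; full precision is carried through to the final answer.)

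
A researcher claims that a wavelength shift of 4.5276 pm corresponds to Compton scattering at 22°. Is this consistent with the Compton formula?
No, inconsistent

Calculate the expected shift for θ = 22°:

Δλ_expected = λ_C(1 - cos(22°))
Δλ_expected = 2.4263 × (1 - cos(22°))
Δλ_expected = 2.4263 × 0.0728
Δλ_expected = 0.1767 pm

Given shift: 4.5276 pm
Expected shift: 0.1767 pm
Difference: 4.3509 pm

The values do not match. The given shift corresponds to θ ≈ 150.0°, not 22°.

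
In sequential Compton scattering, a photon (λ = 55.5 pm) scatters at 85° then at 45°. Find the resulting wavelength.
58.4255 pm

Apply Compton shift twice:

First scattering at θ₁ = 85°:
Δλ₁ = λ_C(1 - cos(85°))
Δλ₁ = 2.4263 × 0.9128
Δλ₁ = 2.2148 pm

After first scattering:
λ₁ = 55.5 + 2.2148 = 57.7148 pm

Second scattering at θ₂ = 45°:
Δλ₂ = λ_C(1 - cos(45°))
Δλ₂ = 2.4263 × 0.2929
Δλ₂ = 0.7106 pm

Final wavelength:
λ₂ = 57.7148 + 0.7106 = 58.4255 pm

Total shift: Δλ_total = 2.2148 + 0.7106 = 2.9255 pm

(Intermediate values are shown rounded; full precision is carried through to the final answer.)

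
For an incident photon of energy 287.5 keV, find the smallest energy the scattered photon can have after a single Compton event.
135.2784 keV (at θ = 180°)

The scattered photon has minimum energy when its wavelength is maximum, i.e., when the Compton shift Δλ = λ_C(1 − cos θ) is maximum. This occurs at θ = 180° (backscattering), giving Δλ_max = 2λ_C = 4.8526 pm.

Initial wavelength: λ₀ = hc/E₀ = 4.3125 pm
Maximum final wavelength: λ'_max = λ₀ + 2λ_C = 4.3125 + 4.8526 = 9.1651 pm
Minimum final energy: E'_min = hc/λ'_max = 135.2784 keV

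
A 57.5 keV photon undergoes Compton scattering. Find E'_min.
46.9369 keV (at θ = 180°)

The scattered photon has minimum energy when its wavelength is maximum, i.e., when the Compton shift Δλ = λ_C(1 − cos θ) is maximum. This occurs at θ = 180° (backscattering), giving Δλ_max = 2λ_C = 4.8526 pm.

Initial wavelength: λ₀ = hc/E₀ = 21.5625 pm
Maximum final wavelength: λ'_max = λ₀ + 2λ_C = 21.5625 + 4.8526 = 26.4151 pm
Minimum final energy: E'_min = hc/λ'_max = 46.9369 keV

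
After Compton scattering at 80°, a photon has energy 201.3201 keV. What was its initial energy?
298.5000 keV

Convert final energy to wavelength (hc ≈ 1239.842 keV·pm):
λ' = hc/E' = 1239.842 / 201.3201 = 6.1586 pm

Calculate the Compton shift:
Δλ = λ_C(1 - cos(80°))
Δλ = 2.4263 × (1 - cos(80°))
Δλ = 2.0050 pm

Initial wavelength:
λ = λ' - Δλ = 6.1586 - 2.0050 = 4.1536 pm

Initial energy:
E = hc/λ = 1239.842 / 4.1536 = 298.5000 keV

(Intermediate values are shown rounded; full precision is carried through to the final answer.)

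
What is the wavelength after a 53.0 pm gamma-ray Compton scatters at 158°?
57.6759 pm

Using the Compton scattering formula:
λ' = λ + Δλ = λ + λ_C(1 - cos θ)

Given:
- Initial wavelength λ = 53.0 pm
- Scattering angle θ = 158°
- Compton wavelength λ_C ≈ 2.4263 pm

Calculate the shift:
Δλ = 2.4263 × (1 - cos(158°))
Δλ = 2.4263 × 1.9272
Δλ = 4.6759 pm

Final wavelength:
λ' = 53.0 + 4.6759 = 57.6759 pm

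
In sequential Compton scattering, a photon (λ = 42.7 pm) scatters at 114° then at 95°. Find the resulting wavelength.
48.7510 pm

Apply Compton shift twice:

First scattering at θ₁ = 114°:
Δλ₁ = λ_C(1 - cos(114°))
Δλ₁ = 2.4263 × 1.4067
Δλ₁ = 3.4132 pm

After first scattering:
λ₁ = 42.7 + 3.4132 = 46.1132 pm

Second scattering at θ₂ = 95°:
Δλ₂ = λ_C(1 - cos(95°))
Δλ₂ = 2.4263 × 1.0872
Δλ₂ = 2.6378 pm

Final wavelength:
λ₂ = 46.1132 + 2.6378 = 48.7510 pm

Total shift: Δλ_total = 3.4132 + 2.6378 = 6.0510 pm

(Intermediate values are shown rounded; full precision is carried through to the final answer.)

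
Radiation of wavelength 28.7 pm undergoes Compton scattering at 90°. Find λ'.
31.1263 pm

Using the Compton formula: λ' = λ + λ_C(1 − cos θ)

For θ = 90°, cos θ = 0 (exact) = 0.0000, so:
1 − cos 90° = 1 − (0) = 1.0000

Δλ = λ_C × 1.0000 = 2.4263 × 1.0000 = 2.4263 pm

λ' = 28.7 + 2.4263 = 31.1263 pm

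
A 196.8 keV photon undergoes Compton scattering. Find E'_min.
111.1704 keV (at θ = 180°)

The scattered photon has minimum energy when its wavelength is maximum, i.e., when the Compton shift Δλ = λ_C(1 − cos θ) is maximum. This occurs at θ = 180° (backscattering), giving Δλ_max = 2λ_C = 4.8526 pm.

Initial wavelength: λ₀ = hc/E₀ = 6.3000 pm
Maximum final wavelength: λ'_max = λ₀ + 2λ_C = 6.3000 + 4.8526 = 11.1526 pm
Minimum final energy: E'_min = hc/λ'_max = 111.1704 keV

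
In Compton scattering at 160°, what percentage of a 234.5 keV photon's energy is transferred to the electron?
0.4709 (or 47.09%)

Calculate initial and final photon energies:

Initial: E₀ = 234.5 keV → λ₀ = 5.2872 pm
Compton shift: Δλ = 4.7063 pm
Final wavelength: λ' = 9.9935 pm
Final energy: E' = 124.0652 keV

Fractional energy loss:
(E₀ - E')/E₀ = (234.5000 - 124.0652)/234.5000
= 110.4348/234.5000
= 0.4709
= 47.09%

(Intermediate values are shown rounded; full precision is carried through to the final answer.)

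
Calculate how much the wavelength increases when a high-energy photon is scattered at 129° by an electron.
3.9532 pm

Using the Compton scattering formula:
Δλ = λ_C(1 - cos θ)

where λ_C = h/(m_e·c) ≈ 2.4263 pm is the Compton wavelength of an electron.

For θ = 129°:
cos(129°) = -0.6293
1 - cos(129°) = 1.6293

Δλ = 2.4263 × 1.6293
Δλ = 3.9532 pm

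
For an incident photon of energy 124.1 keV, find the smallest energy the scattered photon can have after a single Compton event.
83.5288 keV (at θ = 180°)

The scattered photon has minimum energy when its wavelength is maximum, i.e., when the Compton shift Δλ = λ_C(1 − cos θ) is maximum. This occurs at θ = 180° (backscattering), giving Δλ_max = 2λ_C = 4.8526 pm.

Initial wavelength: λ₀ = hc/E₀ = 9.9907 pm
Maximum final wavelength: λ'_max = λ₀ + 2λ_C = 9.9907 + 4.8526 = 14.8433 pm
Minimum final energy: E'_min = hc/λ'_max = 83.5288 keV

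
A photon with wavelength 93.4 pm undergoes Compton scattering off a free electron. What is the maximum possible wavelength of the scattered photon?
98.2526 pm (at θ = 180°)

The Compton shift is Δλ = λ_C(1 − cos θ).

Since cos θ ranges from −1 to 1, the factor (1 − cos θ) ranges from 0 to 2; the maximum shift occurs at θ = 180° (backscattering):
Δλ_max = 2λ_C = 2 × 2.4263 pm = 4.8526 pm

Maximum scattered wavelength:
λ'_max = λ₀ + Δλ_max = 93.4 + 4.8526 = 98.2526 pm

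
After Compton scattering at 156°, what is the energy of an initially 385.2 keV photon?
157.7096 keV

First convert energy to wavelength:
λ = hc/E, with hc ≈ 1239.842 keV·pm (i.e. 1239.842 eV·nm)

For E = 385.2 keV = 385200 eV:
λ = 1239.842 keV·pm / 385.2 keV
λ = 3.2187 pm

Calculate the Compton shift:
Δλ = λ_C(1 - cos(156°)) = 2.4263 × 1.9135
Δλ = 4.6429 pm

Final wavelength:
λ' = 3.2187 + 4.6429 = 7.8616 pm

Final energy:
E' = hc/λ' = 1239.842 / 7.8616 = 157.7096 keV

(Intermediate values are shown rounded; full precision is carried through to the final answer.)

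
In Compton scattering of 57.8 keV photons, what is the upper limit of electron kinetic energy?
10.6634 keV

Maximum energy transfer occurs at θ = 180° (backscattering).

Initial photon: E₀ = 57.8 keV → λ₀ = 21.4506 pm

Maximum Compton shift (at 180°):
Δλ_max = 2λ_C = 2 × 2.4263 = 4.8526 pm

Final wavelength:
λ' = 21.4506 + 4.8526 = 26.3032 pm

Minimum photon energy (maximum energy to electron):
E'_min = hc/λ' = 47.1366 keV

Maximum electron kinetic energy:
K_max = E₀ - E'_min = 57.8000 - 47.1366 = 10.6634 keV

(Intermediate values are shown rounded; full precision is carried through to the final answer.)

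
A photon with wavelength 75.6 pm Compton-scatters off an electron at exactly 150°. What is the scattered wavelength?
80.1276 pm

Using the Compton formula: λ' = λ + λ_C(1 − cos θ)

For θ = 150°, cos θ = -√3/2 (exact) ≈ -0.8660, so:
1 − cos 150° = 1 − (-√3/2) ≈ 1.8660

Δλ = λ_C × 1.8660 = 2.4263 × 1.8660 = 4.5276 pm

λ' = 75.6 + 4.5276 = 80.1276 pm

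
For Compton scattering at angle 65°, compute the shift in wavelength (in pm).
1.4009 pm

Using the Compton scattering formula:
Δλ = λ_C(1 - cos θ)

where λ_C = h/(m_e·c) ≈ 2.4263 pm is the Compton wavelength of an electron.

For θ = 65°:
cos(65°) = 0.4226
1 - cos(65°) = 0.5774

Δλ = 2.4263 × 0.5774
Δλ = 1.4009 pm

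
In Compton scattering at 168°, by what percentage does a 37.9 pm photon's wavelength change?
12.6639%

Calculate the Compton shift:
Δλ = λ_C(1 - cos(168°))
Δλ = 2.4263 × (1 - cos(168°))
Δλ = 2.4263 × 1.9781
Δλ = 4.7996 pm

Percentage change:
(Δλ/λ₀) × 100 = (4.7996/37.9) × 100
= 12.6639%

(Intermediate values are shown rounded; full precision is carried through to the final answer.)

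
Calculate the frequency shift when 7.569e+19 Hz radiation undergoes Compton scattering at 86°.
2.748e+19 Hz (decrease)

Convert frequency to wavelength (c = 299792458 m/s):
λ₀ = c/f₀ = 299792458/7.569e+19 = 3.9607935e-12 m = 3.9608 pm

Calculate Compton shift:
Δλ = λ_C(1 - cos(86°)) = 2.2571 pm

Final wavelength:
λ' = λ₀ + Δλ = 3.9608 + 2.2571 = 6.2179 pm

Final frequency:
f' = c/λ' = 299792458/6.2178529e-12 = 4.8214788e+19 Hz

Frequency shift (decrease):
Δf = f₀ - f' = 7.569e+19 - 4.8214788e+19 = 2.748e+19 Hz

(Intermediate values are shown rounded; full precision is carried through to the final answer.)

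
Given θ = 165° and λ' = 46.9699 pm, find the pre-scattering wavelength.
42.2000 pm

From λ' = λ + Δλ, we have λ = λ' - Δλ

First calculate the Compton shift:
Δλ = λ_C(1 - cos θ)
Δλ = 2.4263 × (1 - cos(165°))
Δλ = 2.4263 × 1.9659
Δλ = 4.7699 pm

Initial wavelength:
λ = λ' - Δλ
λ = 46.9699 - 4.7699
λ = 42.2000 pm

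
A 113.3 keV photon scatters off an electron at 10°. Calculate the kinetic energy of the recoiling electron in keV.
0.3804 keV

By energy conservation: K_e = E_initial - E_final

First find the scattered photon energy:
Initial wavelength: λ = hc/E = 10.9430 pm
Compton shift: Δλ = λ_C(1 - cos(10°)) = 0.0369 pm
Final wavelength: λ' = 10.9430 + 0.0369 = 10.9799 pm
Final photon energy: E' = hc/λ' = 112.9196 keV

Electron kinetic energy:
K_e = E - E' = 113.3000 - 112.9196 = 0.3804 keV

(Intermediate values are shown rounded; full precision is carried through to the final answer.)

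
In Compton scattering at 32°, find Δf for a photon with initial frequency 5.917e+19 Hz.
4.014e+18 Hz (decrease)

Convert frequency to wavelength (c = 299792458 m/s):
λ₀ = c/f₀ = 299792458/5.917e+19 = 5.0666293e-12 m = 5.0666 pm

Calculate Compton shift:
Δλ = λ_C(1 - cos(32°)) = 0.3687 pm

Final wavelength:
λ' = λ₀ + Δλ = 5.0666 + 0.3687 = 5.4353 pm

Final frequency:
f' = c/λ' = 299792458/5.4353118e-12 = 5.5156442e+19 Hz

Frequency shift (decrease):
Δf = f₀ - f' = 5.917e+19 - 5.5156442e+19 = 4.014e+18 Hz

(Intermediate values are shown rounded; full precision is carried through to the final answer.)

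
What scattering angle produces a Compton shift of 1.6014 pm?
70.12°

From the Compton formula Δλ = λ_C(1 - cos θ), we can solve for θ:

cos θ = 1 - Δλ/λ_C

Given:
- Δλ = 1.6014 pm
- λ_C = h/(m_e·c) ≈ 2.42631024 pm

cos θ = 1 - 1.6014/2.42631024
cos θ = 1 - 0.660015
cos θ = 0.339985

θ = arccos(0.339985)
θ = 70.12°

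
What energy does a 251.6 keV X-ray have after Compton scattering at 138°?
135.3947 keV

First convert energy to wavelength:
λ = hc/E, with hc ≈ 1239.842 keV·pm (i.e. 1239.842 eV·nm)

For E = 251.6 keV = 251600 eV:
λ = 1239.842 keV·pm / 251.6 keV
λ = 4.9278 pm

Calculate the Compton shift:
Δλ = λ_C(1 - cos(138°)) = 2.4263 × 1.7431
Δλ = 4.2294 pm

Final wavelength:
λ' = 4.9278 + 4.2294 = 9.1572 pm

Final energy:
E' = hc/λ' = 1239.842 / 9.1572 = 135.3947 keV

(Intermediate values are shown rounded; full precision is carried through to the final answer.)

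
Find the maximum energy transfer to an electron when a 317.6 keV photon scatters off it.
176.0074 keV

Maximum energy transfer occurs at θ = 180° (backscattering).

Initial photon: E₀ = 317.6 keV → λ₀ = 3.9038 pm

Maximum Compton shift (at 180°):
Δλ_max = 2λ_C = 2 × 2.4263 = 4.8526 pm

Final wavelength:
λ' = 3.9038 + 4.8526 = 8.7564 pm

Minimum photon energy (maximum energy to electron):
E'_min = hc/λ' = 141.5926 keV

Maximum electron kinetic energy:
K_max = E₀ - E'_min = 317.6000 - 141.5926 = 176.0074 keV

(Intermediate values are shown rounded; full precision is carried through to the final answer.)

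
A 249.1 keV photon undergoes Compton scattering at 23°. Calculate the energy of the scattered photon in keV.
239.8070 keV

First convert energy to wavelength:
λ = hc/E, with hc ≈ 1239.842 keV·pm (i.e. 1239.842 eV·nm)

For E = 249.1 keV = 249100 eV:
λ = 1239.842 keV·pm / 249.1 keV
λ = 4.9773 pm

Calculate the Compton shift:
Δλ = λ_C(1 - cos(23°)) = 2.4263 × 0.0795
Δλ = 0.1929 pm

Final wavelength:
λ' = 4.9773 + 0.1929 = 5.1702 pm

Final energy:
E' = hc/λ' = 1239.842 / 5.1702 = 239.8070 keV

(Intermediate values are shown rounded; full precision is carried through to the final answer.)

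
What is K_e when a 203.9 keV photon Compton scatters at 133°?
81.8886 keV

By energy conservation: K_e = E_initial - E_final

First find the scattered photon energy:
Initial wavelength: λ = hc/E = 6.0806 pm
Compton shift: Δλ = λ_C(1 - cos(133°)) = 4.0810 pm
Final wavelength: λ' = 6.0806 + 4.0810 = 10.1617 pm
Final photon energy: E' = hc/λ' = 122.0114 keV

Electron kinetic energy:
K_e = E - E' = 203.9000 - 122.0114 = 81.8886 keV

(Intermediate values are shown rounded; full precision is carried through to the final answer.)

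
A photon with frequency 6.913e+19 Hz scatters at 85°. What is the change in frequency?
2.337e+19 Hz (decrease)

Convert frequency to wavelength (c = 299792458 m/s):
λ₀ = c/f₀ = 299792458/6.913e+19 = 4.3366477e-12 m = 4.3366 pm

Calculate Compton shift:
Δλ = λ_C(1 - cos(85°)) = 2.2148 pm

Final wavelength:
λ' = λ₀ + Δλ = 4.3366 + 2.2148 = 6.5515 pm

Final frequency:
f' = c/λ' = 299792458/6.5514911e-12 = 4.5759424e+19 Hz

Frequency shift (decrease):
Δf = f₀ - f' = 6.913e+19 - 4.5759424e+19 = 2.337e+19 Hz

(Intermediate values are shown rounded; full precision is carried through to the final answer.)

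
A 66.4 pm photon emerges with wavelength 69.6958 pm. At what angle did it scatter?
111.00°

First find the wavelength shift:
Δλ = λ' - λ = 69.6958 - 66.4 = 3.2958 pm

Using Δλ = λ_C(1 - cos θ), with λ_C = h/(m_e·c) ≈ 2.42631024 pm:
cos θ = 1 - Δλ/λ_C
cos θ = 1 - 3.2958/2.42631024
cos θ = -0.358359

θ = arccos(-0.358359)
θ = 111.00°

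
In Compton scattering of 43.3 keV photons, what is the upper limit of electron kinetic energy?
6.2747 keV

Maximum energy transfer occurs at θ = 180° (backscattering).

Initial photon: E₀ = 43.3 keV → λ₀ = 28.6338 pm

Maximum Compton shift (at 180°):
Δλ_max = 2λ_C = 2 × 2.4263 = 4.8526 pm

Final wavelength:
λ' = 28.6338 + 4.8526 = 33.4864 pm

Minimum photon energy (maximum energy to electron):
E'_min = hc/λ' = 37.0253 keV

Maximum electron kinetic energy:
K_max = E₀ - E'_min = 43.3000 - 37.0253 = 6.2747 keV

(Intermediate values are shown rounded; full precision is carried through to the final answer.)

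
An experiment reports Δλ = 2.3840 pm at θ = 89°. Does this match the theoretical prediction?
Yes, consistent

Calculate the expected shift for θ = 89°:

Δλ_expected = λ_C(1 - cos(89°))
Δλ_expected = 2.4263 × (1 - cos(89°))
Δλ_expected = 2.4263 × 0.9825
Δλ_expected = 2.3840 pm

Given shift: 2.3840 pm
Expected shift: 2.3840 pm
Difference: 0.0000 pm

The values match. This is consistent with Compton scattering at the stated angle.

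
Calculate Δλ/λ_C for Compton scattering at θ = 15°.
0.0341 λ_C

The Compton shift formula is:
Δλ = λ_C(1 - cos θ)

Dividing both sides by λ_C:
Δλ/λ_C = 1 - cos θ

For θ = 15°:
Δλ/λ_C = 1 - cos(15°)
Δλ/λ_C = 1 - 0.9659
Δλ/λ_C = 0.0341

This means the shift is 0.0341 × λ_C = 0.0827 pm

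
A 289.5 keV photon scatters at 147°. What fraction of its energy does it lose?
0.5102 (or 51.02%)

Calculate initial and final photon energies:

Initial: E₀ = 289.5 keV → λ₀ = 4.2827 pm
Compton shift: Δλ = 4.4612 pm
Final wavelength: λ' = 8.7439 pm
Final energy: E' = 141.7953 keV

Fractional energy loss:
(E₀ - E')/E₀ = (289.5000 - 141.7953)/289.5000
= 147.7047/289.5000
= 0.5102
= 51.02%

(Intermediate values are shown rounded; full precision is carried through to the final answer.)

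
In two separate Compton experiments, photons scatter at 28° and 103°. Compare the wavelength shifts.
103° produces the larger shift by a factor of 10.465

Calculate both shifts using Δλ = λ_C(1 - cos θ):

For θ₁ = 28°:
Δλ₁ = 2.4263 × (1 - cos(28°))
Δλ₁ = 2.4263 × 0.1171
Δλ₁ = 0.2840 pm

For θ₂ = 103°:
Δλ₂ = 2.4263 × (1 - cos(103°))
Δλ₂ = 2.4263 × 1.2250
Δλ₂ = 2.9721 pm

The 103° angle produces the larger shift.
Ratio: 2.9721/0.2840 = 10.465

(Intermediate values are shown rounded; full precision is carried through to the final answer.)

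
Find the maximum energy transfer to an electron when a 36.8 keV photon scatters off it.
4.6331 keV

Maximum energy transfer occurs at θ = 180° (backscattering).

Initial photon: E₀ = 36.8 keV → λ₀ = 33.6914 pm

Maximum Compton shift (at 180°):
Δλ_max = 2λ_C = 2 × 2.4263 = 4.8526 pm

Final wavelength:
λ' = 33.6914 + 4.8526 = 38.5440 pm

Minimum photon energy (maximum energy to electron):
E'_min = hc/λ' = 32.1669 keV

Maximum electron kinetic energy:
K_max = E₀ - E'_min = 36.8000 - 32.1669 = 4.6331 keV

(Intermediate values are shown rounded; full precision is carried through to the final answer.)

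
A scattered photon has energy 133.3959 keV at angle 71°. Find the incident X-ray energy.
161.9000 keV

Convert final energy to wavelength (hc ≈ 1239.842 keV·pm):
λ' = hc/E' = 1239.842 / 133.3959 = 9.2945 pm

Calculate the Compton shift:
Δλ = λ_C(1 - cos(71°))
Δλ = 2.4263 × (1 - cos(71°))
Δλ = 1.6364 pm

Initial wavelength:
λ = λ' - Δλ = 9.2945 - 1.6364 = 7.6581 pm

Initial energy:
E = hc/λ = 1239.842 / 7.6581 = 161.9000 keV

(Intermediate values are shown rounded; full precision is carried through to the final answer.)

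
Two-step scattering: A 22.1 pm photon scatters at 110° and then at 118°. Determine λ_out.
28.9216 pm

Apply Compton shift twice:

First scattering at θ₁ = 110°:
Δλ₁ = λ_C(1 - cos(110°))
Δλ₁ = 2.4263 × 1.3420
Δλ₁ = 3.2562 pm

After first scattering:
λ₁ = 22.1 + 3.2562 = 25.3562 pm

Second scattering at θ₂ = 118°:
Δλ₂ = λ_C(1 - cos(118°))
Δλ₂ = 2.4263 × 1.4695
Δλ₂ = 3.5654 pm

Final wavelength:
λ₂ = 25.3562 + 3.5654 = 28.9216 pm

Total shift: Δλ_total = 3.2562 + 3.5654 = 6.8216 pm

(Intermediate values are shown rounded; full precision is carried through to the final answer.)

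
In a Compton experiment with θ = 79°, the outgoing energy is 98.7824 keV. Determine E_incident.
117.0999 keV

Convert final energy to wavelength (hc ≈ 1239.842 keV·pm):
λ' = hc/E' = 1239.842 / 98.7824 = 12.5512 pm

Calculate the Compton shift:
Δλ = λ_C(1 - cos(79°))
Δλ = 2.4263 × (1 - cos(79°))
Δλ = 1.9633 pm

Initial wavelength:
λ = λ' - Δλ = 12.5512 - 1.9633 = 10.5879 pm

Initial energy:
E = hc/λ = 1239.842 / 10.5879 = 117.0999 keV

(Intermediate values are shown rounded; full precision is carried through to the final answer.)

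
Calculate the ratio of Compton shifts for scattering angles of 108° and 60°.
108° produces the larger shift by a factor of 2.618

Calculate both shifts using Δλ = λ_C(1 - cos θ):

For θ₁ = 60°:
Δλ₁ = 2.4263 × (1 - cos(60°))
Δλ₁ = 2.4263 × 0.5000
Δλ₁ = 1.2132 pm

For θ₂ = 108°:
Δλ₂ = 2.4263 × (1 - cos(108°))
Δλ₂ = 2.4263 × 1.3090
Δλ₂ = 3.1761 pm

The 108° angle produces the larger shift.
Ratio: 3.1761/1.2132 = 2.618

(Intermediate values are shown rounded; full precision is carried through to the final answer.)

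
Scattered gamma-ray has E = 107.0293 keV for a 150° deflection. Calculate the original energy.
175.7001 keV

Convert final energy to wavelength (hc ≈ 1239.842 keV·pm):
λ' = hc/E' = 1239.842 / 107.0293 = 11.5841 pm

Calculate the Compton shift:
Δλ = λ_C(1 - cos(150°))
Δλ = 2.4263 × (1 - cos(150°))
Δλ = 4.5276 pm

Initial wavelength:
λ = λ' - Δλ = 11.5841 - 4.5276 = 7.0566 pm

Initial energy:
E = hc/λ = 1239.842 / 7.0566 = 175.7001 keV

(Intermediate values are shown rounded; full precision is carried through to the final answer.)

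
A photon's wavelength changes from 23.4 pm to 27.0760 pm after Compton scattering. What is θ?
121.00°

First find the wavelength shift:
Δλ = λ' - λ = 27.0760 - 23.4 = 3.6760 pm

Using Δλ = λ_C(1 - cos θ), with λ_C = h/(m_e·c) ≈ 2.42631024 pm:
cos θ = 1 - Δλ/λ_C
cos θ = 1 - 3.6760/2.42631024
cos θ = -0.515058

θ = arccos(-0.515058)
θ = 121.00°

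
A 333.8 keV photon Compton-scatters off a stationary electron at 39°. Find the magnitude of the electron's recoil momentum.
1.1356e-22 kg·m/s

The electron is initially at rest, so by conservation of momentum:
p⃗_e = p⃗₀ − p⃗'  (incident photon momentum minus scattered photon momentum)

Photon momentum magnitudes (p = h/λ = E/c):
λ₀ = hc/E₀ = 3.7143 pm → p₀ = h/λ₀ = 1.7839e-22 kg·m/s
Δλ = λ_C(1 − cos 39°) = 0.5407 pm
λ' = 4.2550 pm → p' = h/λ' = 1.5572e-22 kg·m/s

The scattered photon makes angle θ = 39° with the incident direction, so by the law of cosines:
|p⃗_e|² = p₀² + p'² − 2p₀p'cos θ
|p⃗_e|² = (1.7839e-22)² + (1.5572e-22)² − 2·1.7839e-22·1.5572e-22·cos(39°)
|p⃗_e| = 1.1356e-22 kg·m/s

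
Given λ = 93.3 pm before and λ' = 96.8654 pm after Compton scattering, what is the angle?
118.00°

First find the wavelength shift:
Δλ = λ' - λ = 96.8654 - 93.3 = 3.5654 pm

Using Δλ = λ_C(1 - cos θ), with λ_C = h/(m_e·c) ≈ 2.42631024 pm:
cos θ = 1 - Δλ/λ_C
cos θ = 1 - 3.5654/2.42631024
cos θ = -0.469474

θ = arccos(-0.469474)
θ = 118.00°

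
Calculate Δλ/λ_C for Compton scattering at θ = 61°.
0.5152 λ_C

The Compton shift formula is:
Δλ = λ_C(1 - cos θ)

Dividing both sides by λ_C:
Δλ/λ_C = 1 - cos θ

For θ = 61°:
Δλ/λ_C = 1 - cos(61°)
Δλ/λ_C = 1 - 0.4848
Δλ/λ_C = 0.5152

This means the shift is 0.5152 × λ_C = 1.2500 pm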